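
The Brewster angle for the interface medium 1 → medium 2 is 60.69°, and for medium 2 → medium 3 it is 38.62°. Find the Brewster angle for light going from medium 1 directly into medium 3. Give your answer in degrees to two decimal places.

n₂/n₁ = tan 60.69° = 1.7813 and n₃/n₂ = tan 38.62° = 0.7989.
n₃/n₁ = 1.4230. Then tan θ_B(1→3) = n₃/n₁, so θ_B(1→3) = arctan(1.4230) = 54.90°.

θ_B ≈ 54.90°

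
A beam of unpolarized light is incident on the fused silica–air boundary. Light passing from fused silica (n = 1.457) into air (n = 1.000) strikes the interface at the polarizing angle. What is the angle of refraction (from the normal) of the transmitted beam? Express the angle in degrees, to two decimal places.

θ_t ≈ 55.54°

tan θ_B = n₂/n₁ = 1.000/1.457 = 0.6863, so θ_B = 34.46°.
At Brewster's angle the reflected and refracted rays are perpendicular, so θ_t = 90° − θ_B = 90° − 34.46° = 55.54°.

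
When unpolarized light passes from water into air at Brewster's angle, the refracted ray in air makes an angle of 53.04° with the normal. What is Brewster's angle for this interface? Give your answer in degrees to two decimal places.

θ_B ≈ 36.96°

Brewster's condition makes the reflected and refracted beams perpendicular: θ_B + θ_t = 90°.
So θ_B = 90° − θ_t = 90° − 53.04° = 36.96°.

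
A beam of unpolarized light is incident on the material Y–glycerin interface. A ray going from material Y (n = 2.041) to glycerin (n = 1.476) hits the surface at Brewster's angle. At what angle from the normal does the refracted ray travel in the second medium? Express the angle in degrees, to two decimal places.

θ_t ≈ 54.13°

First find Brewster's angle: tan θ_B = 1.476/2.041 = 0.7232, giving θ_B = 35.87°.
Since θ_B + θ_t = 90° at Brewster incidence, θ_t = 90° − 35.87° = 54.13°.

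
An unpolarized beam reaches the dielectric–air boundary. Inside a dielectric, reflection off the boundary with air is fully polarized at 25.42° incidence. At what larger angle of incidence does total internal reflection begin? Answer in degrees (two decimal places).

tan θ_B = n₂/n₁ = tan 25.42° = 0.4753.
Total internal reflection: sin θ_c = n₂/n₁ = 0.4753.
θ_c = arcsin(0.4753) = 28.38°.

θ_c ≈ 28.38°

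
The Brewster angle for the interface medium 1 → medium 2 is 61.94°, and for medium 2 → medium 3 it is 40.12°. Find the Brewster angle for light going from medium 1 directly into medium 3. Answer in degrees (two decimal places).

θ_B ≈ 57.68°

n₂/n₁ = tan 61.94° = 1.8760 and n₃/n₂ = tan 40.12° = 0.8427.
So n₃/n₁ = (n₂/n₁)(n₃/n₂) = 1.8760 × 0.8427 = 1.5808.
θ_B(1→3) = arctan(1.5808) = 57.68°.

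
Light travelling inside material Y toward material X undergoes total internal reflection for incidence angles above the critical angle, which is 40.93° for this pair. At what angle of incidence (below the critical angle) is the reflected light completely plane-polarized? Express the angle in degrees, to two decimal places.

sin θ_c = n₂/n₁, so n₂/n₁ = sin 40.93° = 0.6551.
Brewster: tan θ_B = n₂/n₁ = 0.6551.
θ_B = arctan(0.6551) = 33.23°.

θ_B ≈ 33.23°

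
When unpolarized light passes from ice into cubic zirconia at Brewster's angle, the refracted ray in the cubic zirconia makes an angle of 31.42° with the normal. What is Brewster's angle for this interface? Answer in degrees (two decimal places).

θ_B ≈ 58.58°

At Brewster's angle the reflected and refracted rays are perpendicular, so θ_B + θ_t = 90°.
So θ_B = 90° − θ_t = 90° − 31.42° = 58.58°.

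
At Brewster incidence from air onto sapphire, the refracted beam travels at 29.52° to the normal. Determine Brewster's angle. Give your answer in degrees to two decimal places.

θ_B ≈ 60.48°

Since the reflected and refracted rays are at right angles at the polarizing angle, θ_B + θ_t = 90°.
θ_B = 90° − 29.52° = 60.48°.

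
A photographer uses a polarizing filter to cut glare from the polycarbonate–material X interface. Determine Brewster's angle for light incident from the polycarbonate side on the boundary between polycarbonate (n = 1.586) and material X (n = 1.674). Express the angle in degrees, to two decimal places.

Brewster's condition: tan θ_B = n₂/n₁ = 1.674/1.586 = 1.0555.
θ_B = arctan(1.0555) = 46.55°.

θ_B ≈ 46.55°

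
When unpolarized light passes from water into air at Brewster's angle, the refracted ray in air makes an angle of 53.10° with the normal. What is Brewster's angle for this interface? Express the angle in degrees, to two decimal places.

Brewster's condition makes the reflected and refracted beams perpendicular: θ_B + θ_t = 90°.
θ_B = 90° − 53.10° = 36.90°.

θ_B ≈ 36.90°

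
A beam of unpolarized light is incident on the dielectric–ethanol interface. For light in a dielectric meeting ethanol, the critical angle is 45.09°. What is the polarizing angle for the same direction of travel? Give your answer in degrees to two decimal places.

θ_B ≈ 35.31°

n₂/n₁ = sin θ_c = sin 45.09° = 0.7082.
tan θ_B equals the same ratio, so θ_B = arctan(0.7082) = 35.31°.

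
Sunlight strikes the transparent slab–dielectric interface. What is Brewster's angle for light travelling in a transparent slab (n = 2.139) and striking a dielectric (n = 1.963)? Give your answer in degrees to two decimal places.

Here n₂/n₁ = 1.963/2.139 = 0.9177, and Brewster's law gives tan θ_B = n₂/n₁.
θ_B = arctan(0.9177) = 42.54°.

θ_B ≈ 42.54°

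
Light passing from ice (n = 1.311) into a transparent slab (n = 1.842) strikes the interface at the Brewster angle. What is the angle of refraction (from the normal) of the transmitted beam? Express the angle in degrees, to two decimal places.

θ_t ≈ 35.44°

First find Brewster's angle: tan θ_B = 1.842/1.311 = 1.4050, giving θ_B = 54.56°.
The refracted ray is perpendicular to the reflected ray, so θ_t = 90° − θ_B = 35.44°.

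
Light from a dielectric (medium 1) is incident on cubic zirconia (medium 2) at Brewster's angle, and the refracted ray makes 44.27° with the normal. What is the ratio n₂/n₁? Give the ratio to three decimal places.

At Brewster incidence θ_B = 90° − θ_t = 90° − 44.27° = 45.73°.
tan θ_B = n₂/n₁, so n₂/n₁ = tan 45.73° = 1.026.

n₂/n₁ ≈ 1.026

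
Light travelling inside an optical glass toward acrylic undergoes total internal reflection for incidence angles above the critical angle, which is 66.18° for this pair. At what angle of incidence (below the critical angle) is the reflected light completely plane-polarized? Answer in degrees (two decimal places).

sin θ_c = n₂/n₁, so n₂/n₁ = sin 66.18° = 0.9148.
Brewster: tan θ_B = n₂/n₁ = 0.9148.
θ_B = arctan(0.9148) = 42.45°.

θ_B ≈ 42.45°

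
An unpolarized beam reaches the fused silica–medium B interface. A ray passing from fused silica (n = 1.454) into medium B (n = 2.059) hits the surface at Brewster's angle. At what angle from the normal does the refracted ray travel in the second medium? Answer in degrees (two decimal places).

θ_B = arctan(n₂/n₁) = arctan(2.059/1.454) = 54.77°.
Since θ_B + θ_t = 90° at Brewster incidence, θ_t = 90° − 54.77° = 35.23°.

θ_t ≈ 35.23°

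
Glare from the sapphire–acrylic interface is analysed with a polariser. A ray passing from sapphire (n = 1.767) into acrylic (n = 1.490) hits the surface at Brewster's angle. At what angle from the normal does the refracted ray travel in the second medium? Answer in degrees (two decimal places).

θ_t ≈ 49.86°

θ_B = arctan(n₂/n₁) = arctan(1.490/1.767) = 40.14°.
Since θ_B + θ_t = 90° at Brewster incidence, θ_t = 90° − 40.14° = 49.86°.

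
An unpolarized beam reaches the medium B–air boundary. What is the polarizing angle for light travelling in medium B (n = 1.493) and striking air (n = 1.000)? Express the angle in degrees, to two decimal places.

The reflected p-component vanishes when tan θ_B = n₂/n₁.
tan θ_B = n₂/n₁ = 1.000/1.493 = 0.6698.
So θ_B = arctan 0.6698 = 33.81°.

θ_B ≈ 33.81°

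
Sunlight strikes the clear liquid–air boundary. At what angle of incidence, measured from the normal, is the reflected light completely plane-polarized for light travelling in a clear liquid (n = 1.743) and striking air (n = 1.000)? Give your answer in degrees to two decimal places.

θ_B ≈ 29.84°

Brewster's condition: tan θ_B = n₂/n₁ = 1.000/1.743 = 0.5737. Taking the arctangent, θ_B = 29.84°.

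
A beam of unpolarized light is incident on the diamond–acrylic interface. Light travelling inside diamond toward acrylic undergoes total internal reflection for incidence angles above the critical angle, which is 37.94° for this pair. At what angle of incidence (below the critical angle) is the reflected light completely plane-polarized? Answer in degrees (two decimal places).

θ_B ≈ 31.58°

n₂/n₁ = sin θ_c = sin 37.94° = 0.6148.
tan θ_B equals the same ratio, so θ_B = arctan(0.6148) = 31.58°.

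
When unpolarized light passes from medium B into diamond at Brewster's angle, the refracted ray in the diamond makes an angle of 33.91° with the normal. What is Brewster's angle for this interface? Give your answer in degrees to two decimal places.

At Brewster's angle the reflected and refracted rays are perpendicular, so θ_B + θ_t = 90°.
So θ_B = 90° − θ_t = 90° − 33.91° = 56.09°.

θ_B ≈ 56.09°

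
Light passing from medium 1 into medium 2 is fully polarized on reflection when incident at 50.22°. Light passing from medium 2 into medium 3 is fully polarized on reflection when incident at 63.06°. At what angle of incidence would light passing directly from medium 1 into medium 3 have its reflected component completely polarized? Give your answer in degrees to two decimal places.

n₂/n₁ = tan 50.22° = 1.2011 and n₃/n₂ = tan 63.06° = 1.9677.
n₃/n₁ = 2.3634. Then tan θ_B(1→3) = n₃/n₁, so θ_B(1→3) = arctan(2.3634) = 67.07°.

θ_B ≈ 67.07°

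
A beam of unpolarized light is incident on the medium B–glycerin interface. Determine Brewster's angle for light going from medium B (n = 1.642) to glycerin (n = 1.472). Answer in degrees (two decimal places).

θ_B ≈ 41.88°

Here n₂/n₁ = 1.472/1.642 = 0.8965, and Brewster's law gives tan θ_B = n₂/n₁.
So θ_B = arctan 0.8965 = 41.88°.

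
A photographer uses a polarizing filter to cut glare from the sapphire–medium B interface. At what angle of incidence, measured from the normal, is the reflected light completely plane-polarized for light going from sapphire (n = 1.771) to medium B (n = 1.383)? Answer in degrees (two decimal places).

The reflected p-component vanishes when tan θ_B = n₂/n₁.
Here n₂/n₁ = 1.383/1.771 = 0.7809, and Brewster's law gives tan θ_B = n₂/n₁.
So θ_B = arctan 0.7809 = 37.99°.

θ_B ≈ 37.99°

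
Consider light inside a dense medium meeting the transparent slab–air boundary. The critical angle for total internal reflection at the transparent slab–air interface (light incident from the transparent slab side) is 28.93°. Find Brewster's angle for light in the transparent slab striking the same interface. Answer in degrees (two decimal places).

θ_B ≈ 25.81°

n₂/n₁ = sin θ_c = sin 28.93° = 0.4837.
tan θ_B equals the same ratio, so θ_B = arctan(0.4837) = 25.81°.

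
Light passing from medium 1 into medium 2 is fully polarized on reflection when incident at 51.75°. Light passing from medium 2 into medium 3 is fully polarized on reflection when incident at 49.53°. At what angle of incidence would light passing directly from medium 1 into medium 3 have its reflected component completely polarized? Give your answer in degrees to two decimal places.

θ_B ≈ 56.08°

n₂/n₁ = tan 51.75° = 1.2685 and n₃/n₂ = tan 49.53° = 1.1721.
So n₃/n₁ = (n₂/n₁)(n₃/n₂) = 1.2685 × 1.1721 = 1.4868.
θ_B(1→3) = arctan(1.4868) = 56.08°.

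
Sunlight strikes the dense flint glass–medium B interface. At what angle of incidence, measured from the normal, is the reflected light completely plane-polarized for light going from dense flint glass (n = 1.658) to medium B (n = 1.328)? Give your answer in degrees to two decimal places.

tan θ_B = n₂/n₁ = 1.328/1.658 = 0.8010.
θ_B = arctan(0.8010) = 38.69°.

θ_B ≈ 38.69°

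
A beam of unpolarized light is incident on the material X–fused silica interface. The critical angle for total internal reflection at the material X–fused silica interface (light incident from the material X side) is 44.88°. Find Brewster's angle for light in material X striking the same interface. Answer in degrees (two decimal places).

θ_B ≈ 35.21°

At the critical angle sin θ_c = n₂/n₁, giving n₂/n₁ = sin 44.88° = 0.7056.
Then tan θ_B = n₂/n₁ = 0.7056, so θ_B = arctan 0.7056 = 35.21°.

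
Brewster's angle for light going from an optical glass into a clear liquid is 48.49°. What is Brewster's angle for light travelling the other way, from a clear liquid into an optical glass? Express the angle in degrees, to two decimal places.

The two Brewster angles are complementary: θ_B' = 90° − θ_B = 90° − 48.49° = 41.51°.

θ_B' ≈ 41.51°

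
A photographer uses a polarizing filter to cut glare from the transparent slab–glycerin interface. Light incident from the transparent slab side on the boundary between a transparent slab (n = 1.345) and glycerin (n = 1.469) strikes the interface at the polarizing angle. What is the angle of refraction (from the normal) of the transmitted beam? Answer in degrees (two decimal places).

First find Brewster's angle: tan θ_B = 1.469/1.345 = 1.0922, giving θ_B = 47.52°.
The refracted ray is perpendicular to the reflected ray, so θ_t = 90° − θ_B = 42.48°.

θ_t ≈ 42.48°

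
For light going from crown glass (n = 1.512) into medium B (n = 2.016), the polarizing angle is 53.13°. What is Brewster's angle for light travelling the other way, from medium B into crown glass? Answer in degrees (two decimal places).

Reversing the direction swaps n₁ and n₂, so tan θ_B' = 1/tan θ_B and θ_B' = 90° − θ_B.
Hence θ_B' = 90° − 53.13° = 36.87°.

θ_B' ≈ 36.87°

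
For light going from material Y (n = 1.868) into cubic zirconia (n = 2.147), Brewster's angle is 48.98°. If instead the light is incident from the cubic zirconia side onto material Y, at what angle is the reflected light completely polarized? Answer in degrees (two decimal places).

tan θ_B' = n₁/n₂ = 1/tan θ_B, so θ_B' = 90° − θ_B.
θ_B' = 90° − 48.98° = 41.02°.

θ_B' ≈ 41.02°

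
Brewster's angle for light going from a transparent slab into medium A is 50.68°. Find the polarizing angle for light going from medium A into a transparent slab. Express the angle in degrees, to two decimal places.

The two Brewster angles are complementary: θ_B' = 90° − θ_B = 90° − 50.68° = 39.32°.

θ_B' ≈ 39.32°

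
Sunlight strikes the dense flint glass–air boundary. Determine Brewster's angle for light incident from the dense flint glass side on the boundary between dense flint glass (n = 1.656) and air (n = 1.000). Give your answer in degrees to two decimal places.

θ_B ≈ 31.13°

The reflected p-component vanishes when tan θ_B = n₂/n₁.
tan θ_B = n₂/n₁ = 1.000/1.656 = 0.6039.
So θ_B = arctan 0.6039 = 31.13°.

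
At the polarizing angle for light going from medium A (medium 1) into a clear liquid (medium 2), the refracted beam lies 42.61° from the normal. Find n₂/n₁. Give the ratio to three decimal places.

n₂/n₁ ≈ 1.087

θ_B + θ_t = 90°, so θ_B = 90° − 42.61° = 47.39°.
Then n₂/n₁ = tan θ_B = tan 47.39° = 1.087.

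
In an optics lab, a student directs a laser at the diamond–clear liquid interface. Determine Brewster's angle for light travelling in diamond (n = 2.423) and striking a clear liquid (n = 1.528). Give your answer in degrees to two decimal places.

tan θ_B = n₂/n₁ = 1.528/2.423 = 0.6306.
So θ_B = arctan 0.6306 = 32.24°.

θ_B ≈ 32.24°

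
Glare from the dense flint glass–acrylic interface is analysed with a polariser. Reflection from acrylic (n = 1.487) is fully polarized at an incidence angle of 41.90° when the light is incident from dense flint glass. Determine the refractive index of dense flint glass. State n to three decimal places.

n ≈ 1.657

Brewster's law: tan θ_B = n₂/n₁ (light incident in dense flint glass, refracted into acrylic).
n₁ = n₂ / tan θ_B = 1.487 / tan 41.90° = 1.657.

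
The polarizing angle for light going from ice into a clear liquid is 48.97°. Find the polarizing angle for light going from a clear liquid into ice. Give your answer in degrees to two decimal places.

θ_B' ≈ 41.03°

The two Brewster angles are complementary: θ_B' = 90° − θ_B = 90° − 48.97° = 41.03°.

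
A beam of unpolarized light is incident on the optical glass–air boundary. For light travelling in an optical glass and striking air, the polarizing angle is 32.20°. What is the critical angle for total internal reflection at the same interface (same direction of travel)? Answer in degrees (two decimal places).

tan θ_B = n₂/n₁ = tan 32.20° = 0.6297.
Total internal reflection: sin θ_c = n₂/n₁ = 0.6297.
θ_c = arcsin(0.6297) = 39.03°.

θ_c ≈ 39.03°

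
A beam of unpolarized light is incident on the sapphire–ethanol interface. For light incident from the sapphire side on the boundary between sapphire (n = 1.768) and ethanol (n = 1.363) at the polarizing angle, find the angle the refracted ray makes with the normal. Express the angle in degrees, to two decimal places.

θ_t ≈ 52.37°

tan θ_B = n₂/n₁ = 1.363/1.768 = 0.7709, so θ_B = 37.63°.
At Brewster's angle the reflected and refracted rays are perpendicular, so θ_t = 90° − θ_B = 90° − 37.63° = 52.37°.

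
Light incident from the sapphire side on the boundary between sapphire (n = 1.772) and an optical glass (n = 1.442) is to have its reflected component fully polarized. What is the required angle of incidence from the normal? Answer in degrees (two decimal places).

θ_B ≈ 39.14°

The reflected p-component vanishes when tan θ_B = n₂/n₁.
Brewster's condition: tan θ_B = n₂/n₁ = 1.442/1.772 = 0.8138.
So θ_B = arctan 0.8138 = 39.14°.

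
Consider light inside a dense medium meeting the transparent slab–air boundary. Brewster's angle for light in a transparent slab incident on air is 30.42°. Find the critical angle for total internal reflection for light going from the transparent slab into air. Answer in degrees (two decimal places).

tan θ_B = n₂/n₁ = tan 30.42° = 0.5872.
Total internal reflection: sin θ_c = n₂/n₁ = 0.5872.
θ_c = arcsin(0.5872) = 35.96°.

θ_c ≈ 35.96°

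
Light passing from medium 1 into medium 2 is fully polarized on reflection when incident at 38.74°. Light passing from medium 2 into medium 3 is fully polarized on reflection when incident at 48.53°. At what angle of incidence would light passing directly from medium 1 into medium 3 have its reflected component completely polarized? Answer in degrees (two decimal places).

θ_B ≈ 42.23°

tan θ_B(1→2) = n₂/n₁ = tan 38.74° = 0.8023.
tan θ_B(2→3) = n₃/n₂ = tan 48.53° = 1.1315.
n₃/n₁ = 0.9078. Then tan θ_B(1→3) = n₃/n₁, so θ_B(1→3) = arctan(0.9078) = 42.23°.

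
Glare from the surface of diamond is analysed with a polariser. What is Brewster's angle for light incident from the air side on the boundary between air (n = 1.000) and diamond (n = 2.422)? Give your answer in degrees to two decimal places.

Brewster's condition: tan θ_B = n₂/n₁ = 2.422/1.000 = 2.4220.
θ_B = arctan(2.4220) = 67.57°.

θ_B ≈ 67.57°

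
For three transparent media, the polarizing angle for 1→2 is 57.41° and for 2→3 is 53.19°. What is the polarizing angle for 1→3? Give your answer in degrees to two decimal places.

θ_B ≈ 64.43°

n₂/n₁ = tan 57.41° = 1.5643 and n₃/n₂ = tan 53.19° = 1.3362.
Multiplying, n₃/n₁ = 1.5643 × 1.3362 = 2.0902, and θ_B(1→3) = arctan 2.0902 = 64.43°.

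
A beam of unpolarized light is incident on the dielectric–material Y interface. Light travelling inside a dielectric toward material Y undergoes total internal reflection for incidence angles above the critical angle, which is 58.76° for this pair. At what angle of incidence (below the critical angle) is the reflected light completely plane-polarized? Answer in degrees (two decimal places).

θ_B ≈ 40.53°

n₂/n₁ = sin θ_c = sin 58.76° = 0.8550.
tan θ_B equals the same ratio, so θ_B = arctan(0.8550) = 40.53°.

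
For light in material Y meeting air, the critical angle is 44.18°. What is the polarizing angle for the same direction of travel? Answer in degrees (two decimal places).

θ_B ≈ 34.87°

sin θ_c = n₂/n₁, so n₂/n₁ = sin 44.18° = 0.6969.
Brewster: tan θ_B = n₂/n₁ = 0.6969.
θ_B = arctan(0.6969) = 34.87°.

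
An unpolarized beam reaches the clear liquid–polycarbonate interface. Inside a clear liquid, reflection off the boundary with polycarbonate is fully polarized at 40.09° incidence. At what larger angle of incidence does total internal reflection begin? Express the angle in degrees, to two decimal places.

θ_c ≈ 57.33°

n₂/n₁ = tan 40.09° = 0.8418; the critical angle satisfies sin θ_c = n₂/n₁.
θ_c = arcsin(0.8418) = 57.33°.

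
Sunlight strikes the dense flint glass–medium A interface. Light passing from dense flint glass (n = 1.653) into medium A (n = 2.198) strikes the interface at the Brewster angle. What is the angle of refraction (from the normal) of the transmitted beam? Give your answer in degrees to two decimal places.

θ_t ≈ 36.94°

tan θ_B = n₂/n₁ = 2.198/1.653 = 1.3297, so θ_B = 53.06°.
Since θ_B + θ_t = 90° at Brewster incidence, θ_t = 90° − 53.06° = 36.94°.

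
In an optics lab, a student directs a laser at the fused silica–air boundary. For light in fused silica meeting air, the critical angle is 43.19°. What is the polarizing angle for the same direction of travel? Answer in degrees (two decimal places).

n₂/n₁ = sin θ_c = sin 43.19° = 0.6844.
tan θ_B equals the same ratio, so θ_B = arctan(0.6844) = 34.39°.

θ_B ≈ 34.39°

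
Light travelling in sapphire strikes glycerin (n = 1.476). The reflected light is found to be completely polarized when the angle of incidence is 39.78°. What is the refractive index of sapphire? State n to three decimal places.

n ≈ 1.773

At the polarizing angle, tan θ_B = n₂/n₁ with n₁ on the incident side (sapphire) and n₂ on the transmitted side (glycerin).
n₁ = n₂ / tan θ_B = 1.476 / tan 39.78° = 1.773.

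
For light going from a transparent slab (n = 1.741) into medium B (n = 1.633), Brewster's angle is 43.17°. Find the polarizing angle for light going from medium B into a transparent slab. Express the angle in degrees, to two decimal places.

The two Brewster angles are complementary: θ_B' = 90° − θ_B = 90° − 43.17° = 46.83°.

θ_B' ≈ 46.83°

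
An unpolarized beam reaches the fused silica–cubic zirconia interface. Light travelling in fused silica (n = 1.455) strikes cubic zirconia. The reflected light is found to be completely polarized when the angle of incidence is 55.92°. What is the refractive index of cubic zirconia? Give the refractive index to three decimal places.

n ≈ 2.151

Full polarization of the reflected beam means tan θ_B = n₂/n₁, where n₁ is the incident medium (fused silica).
n₂ = n₁ tan θ_B = 1.455 × tan 55.92° = 2.151.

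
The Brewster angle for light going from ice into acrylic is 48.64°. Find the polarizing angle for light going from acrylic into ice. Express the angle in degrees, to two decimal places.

The two Brewster angles are complementary: θ_B' = 90° − θ_B = 90° − 48.64° = 41.36°.

θ_B' ≈ 41.36°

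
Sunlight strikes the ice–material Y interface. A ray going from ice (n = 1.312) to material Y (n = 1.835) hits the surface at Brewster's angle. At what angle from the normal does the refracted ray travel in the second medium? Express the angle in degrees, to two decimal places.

θ_B = arctan(n₂/n₁) = arctan(1.835/1.312) = 54.44°.
At Brewster's angle the reflected and refracted rays are perpendicular, so θ_t = 90° − θ_B = 90° − 54.44° = 35.56°.

θ_t ≈ 35.56°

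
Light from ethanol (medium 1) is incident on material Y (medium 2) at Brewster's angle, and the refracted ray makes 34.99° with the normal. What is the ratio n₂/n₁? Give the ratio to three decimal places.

θ_B + θ_t = 90°, so θ_B = 90° − 34.99° = 55.01°.
tan θ_B = n₂/n₁, so n₂/n₁ = tan 55.01° = 1.429.

n₂/n₁ ≈ 1.429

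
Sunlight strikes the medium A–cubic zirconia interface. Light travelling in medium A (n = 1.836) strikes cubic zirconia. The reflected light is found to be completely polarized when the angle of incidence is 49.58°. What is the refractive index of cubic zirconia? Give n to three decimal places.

n ≈ 2.156

Brewster's law: tan θ_B = n₂/n₁ (light incident in medium A, refracted into cubic zirconia).
n₂ = n₁ tan θ_B = 1.836 × tan 49.58° = 2.156.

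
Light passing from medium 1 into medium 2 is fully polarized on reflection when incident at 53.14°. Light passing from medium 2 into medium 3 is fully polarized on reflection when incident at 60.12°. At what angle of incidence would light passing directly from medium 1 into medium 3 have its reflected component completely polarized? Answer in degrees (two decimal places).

tan θ_B(1→2) = n₂/n₁ = tan 53.14° = 1.3338.
tan θ_B(2→3) = n₃/n₂ = tan 60.12° = 1.7405.
Multiplying, n₃/n₁ = 1.3338 × 1.7405 = 2.3214, and θ_B(1→3) = arctan 2.3214 = 66.70°.

θ_B ≈ 66.70°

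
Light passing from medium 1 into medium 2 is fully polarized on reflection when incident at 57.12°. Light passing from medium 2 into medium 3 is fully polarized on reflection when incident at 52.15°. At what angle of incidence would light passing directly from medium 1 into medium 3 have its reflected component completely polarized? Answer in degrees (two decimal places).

θ_B ≈ 63.33°

n₂/n₁ = tan 57.12° = 1.5469 and n₃/n₂ = tan 52.15° = 1.2869.
So n₃/n₁ = (n₂/n₁)(n₃/n₂) = 1.5469 × 1.2869 = 1.9907.
θ_B(1→3) = arctan(1.9907) = 63.33°.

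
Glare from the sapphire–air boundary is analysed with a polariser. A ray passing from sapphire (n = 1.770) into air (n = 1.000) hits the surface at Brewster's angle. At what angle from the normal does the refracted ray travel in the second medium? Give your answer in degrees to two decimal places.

θ_B = arctan(n₂/n₁) = arctan(1.000/1.770) = 29.47°.
Since θ_B + θ_t = 90° at Brewster incidence, θ_t = 90° − 29.47° = 60.53°.

θ_t ≈ 60.53°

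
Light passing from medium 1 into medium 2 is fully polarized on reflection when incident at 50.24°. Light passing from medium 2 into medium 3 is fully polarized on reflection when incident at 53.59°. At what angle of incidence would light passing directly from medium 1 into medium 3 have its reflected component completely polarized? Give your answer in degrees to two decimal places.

n₂/n₁ = tan 50.24° = 1.2019 and n₃/n₂ = tan 53.59° = 1.3559.
n₃/n₁ = 1.6297. Then tan θ_B(1→3) = n₃/n₁, so θ_B(1→3) = arctan(1.6297) = 58.47°.

θ_B ≈ 58.47°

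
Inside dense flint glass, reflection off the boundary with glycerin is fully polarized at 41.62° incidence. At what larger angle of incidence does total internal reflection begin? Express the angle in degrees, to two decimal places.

From Brewster, n₂/n₁ = tan θ_B = tan 41.62° = 0.8885.
Then sin θ_c = n₂/n₁ = 0.8885, so θ_c = arcsin 0.8885 = 62.68°.

θ_c ≈ 62.68°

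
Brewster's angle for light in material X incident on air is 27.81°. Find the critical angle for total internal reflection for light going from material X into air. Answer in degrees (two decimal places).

θ_c ≈ 31.83°

From Brewster, n₂/n₁ = tan θ_B = tan 27.81° = 0.5275.
Then sin θ_c = n₂/n₁ = 0.5275, so θ_c = arcsin 0.5275 = 31.83°.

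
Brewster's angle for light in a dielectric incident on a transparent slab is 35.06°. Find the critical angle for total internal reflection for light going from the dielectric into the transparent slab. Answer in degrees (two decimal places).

θ_c ≈ 44.57°

n₂/n₁ = tan 35.06° = 0.7018; the critical angle satisfies sin θ_c = n₂/n₁.
θ_c = arcsin(0.7018) = 44.57°.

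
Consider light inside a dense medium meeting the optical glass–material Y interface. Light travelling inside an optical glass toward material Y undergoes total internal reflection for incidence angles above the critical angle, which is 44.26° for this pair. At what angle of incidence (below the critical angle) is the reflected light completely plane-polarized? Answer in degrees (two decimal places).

n₂/n₁ = sin θ_c = sin 44.26° = 0.6979.
tan θ_B equals the same ratio, so θ_B = arctan(0.6979) = 34.91°.

θ_B ≈ 34.91°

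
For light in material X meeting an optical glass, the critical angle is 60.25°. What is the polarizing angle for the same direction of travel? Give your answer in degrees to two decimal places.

θ_B ≈ 40.96°

sin θ_c = n₂/n₁, so n₂/n₁ = sin 60.25° = 0.8682.
Brewster: tan θ_B = n₂/n₁ = 0.8682.
θ_B = arctan(0.8682) = 40.96°.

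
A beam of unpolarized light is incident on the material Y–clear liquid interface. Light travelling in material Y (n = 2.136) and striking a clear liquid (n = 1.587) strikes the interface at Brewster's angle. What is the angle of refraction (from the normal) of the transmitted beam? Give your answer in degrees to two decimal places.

First find Brewster's angle: tan θ_B = 1.587/2.136 = 0.7430, giving θ_B = 36.61°.
At Brewster's angle the reflected and refracted rays are perpendicular, so θ_t = 90° − θ_B = 90° − 36.61° = 53.39°.

θ_t ≈ 53.39°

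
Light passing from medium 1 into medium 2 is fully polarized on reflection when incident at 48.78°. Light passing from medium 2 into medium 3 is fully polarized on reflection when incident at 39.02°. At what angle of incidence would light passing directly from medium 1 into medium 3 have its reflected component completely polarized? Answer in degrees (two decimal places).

Each Brewster angle gives a ratio: n₂/n₁ = tan 48.78° = 1.1415, n₃/n₂ = tan 39.02° = 0.8104.
n₃/n₁ = 0.9250. Then tan θ_B(1→3) = n₃/n₁, so θ_B(1→3) = arctan(0.9250) = 42.77°.

θ_B ≈ 42.77°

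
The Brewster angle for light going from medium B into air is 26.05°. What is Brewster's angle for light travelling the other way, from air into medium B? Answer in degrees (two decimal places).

θ_B' ≈ 63.95°

Reversing the direction swaps n₁ and n₂, so tan θ_B' = 1/tan θ_B and θ_B' = 90° − θ_B.
Hence θ_B' = 90° − 26.05° = 63.95°.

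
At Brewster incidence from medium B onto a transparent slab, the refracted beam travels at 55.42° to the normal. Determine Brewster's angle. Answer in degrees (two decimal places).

Brewster's condition makes the reflected and refracted beams perpendicular: θ_B + θ_t = 90°.
So θ_B = 90° − θ_t = 90° − 55.42° = 34.58°.

θ_B ≈ 34.58°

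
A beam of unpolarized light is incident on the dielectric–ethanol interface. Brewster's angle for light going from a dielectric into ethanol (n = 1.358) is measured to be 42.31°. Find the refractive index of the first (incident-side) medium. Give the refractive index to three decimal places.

n ≈ 1.492

Brewster's law: tan θ_B = n₂/n₁ (light incident in a dielectric, refracted into ethanol).
n₁ = n₂ / tan θ_B = 1.358 / tan 42.31° = 1.492.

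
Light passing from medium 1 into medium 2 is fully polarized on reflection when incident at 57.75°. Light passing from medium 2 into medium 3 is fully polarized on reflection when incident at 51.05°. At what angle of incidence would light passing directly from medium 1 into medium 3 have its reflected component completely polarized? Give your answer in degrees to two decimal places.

θ_B ≈ 62.98°

tan θ_B(1→2) = n₂/n₁ = tan 57.75° = 1.5849.
tan θ_B(2→3) = n₃/n₂ = tan 51.05° = 1.2371.
So n₃/n₁ = (n₂/n₁)(n₃/n₂) = 1.5849 × 1.2371 = 1.9607.
θ_B(1→3) = arctan(1.9607) = 62.98°.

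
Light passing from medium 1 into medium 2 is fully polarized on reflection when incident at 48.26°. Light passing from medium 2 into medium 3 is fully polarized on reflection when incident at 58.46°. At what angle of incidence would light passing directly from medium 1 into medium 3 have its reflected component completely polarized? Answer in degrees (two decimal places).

θ_B ≈ 61.29°

tan θ_B(1→2) = n₂/n₁ = tan 48.26° = 1.1208.
tan θ_B(2→3) = n₃/n₂ = tan 58.46° = 1.6293.
So n₃/n₁ = (n₂/n₁)(n₃/n₂) = 1.1208 × 1.6293 = 1.8261.
θ_B(1→3) = arctan(1.8261) = 61.29°.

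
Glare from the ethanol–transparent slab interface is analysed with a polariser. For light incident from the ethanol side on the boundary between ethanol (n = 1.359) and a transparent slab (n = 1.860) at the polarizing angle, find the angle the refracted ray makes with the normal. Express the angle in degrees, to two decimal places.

θ_t ≈ 36.15°

tan θ_B = n₂/n₁ = 1.860/1.359 = 1.3687, so θ_B = 53.85°.
At Brewster's angle the reflected and refracted rays are perpendicular, so θ_t = 90° − θ_B = 90° − 53.85° = 36.15°.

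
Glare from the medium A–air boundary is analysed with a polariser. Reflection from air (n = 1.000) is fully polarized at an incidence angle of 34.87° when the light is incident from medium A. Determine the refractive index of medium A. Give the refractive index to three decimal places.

n ≈ 1.435

At the Brewster angle, tan θ_B = n₂/n₁ with n₁ on the incident side (medium A) and n₂ on the transmitted side (air).
n₁ = n₂ / tan θ_B = 1.000 / tan 34.87° = 1.435.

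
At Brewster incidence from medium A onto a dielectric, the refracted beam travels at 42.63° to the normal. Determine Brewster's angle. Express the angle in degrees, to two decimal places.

θ_B ≈ 47.37°

Since the reflected and refracted rays are at right angles at the polarizing angle, θ_B + θ_t = 90°.
So θ_B = 90° − θ_t = 90° − 42.63° = 47.37°.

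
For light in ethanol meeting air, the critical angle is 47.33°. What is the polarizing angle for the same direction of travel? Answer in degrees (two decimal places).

At the critical angle sin θ_c = n₂/n₁, giving n₂/n₁ = sin 47.33° = 0.7353.
Then tan θ_B = n₂/n₁ = 0.7353, so θ_B = arctan 0.7353 = 36.33°.

θ_B ≈ 36.33°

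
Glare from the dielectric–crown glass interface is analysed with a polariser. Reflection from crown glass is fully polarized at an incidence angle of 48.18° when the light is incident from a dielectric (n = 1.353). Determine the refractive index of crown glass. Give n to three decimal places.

n ≈ 1.512

Brewster's law: tan θ_B = n₂/n₁ (light incident in a dielectric, refracted into crown glass).
n₂ = n₁ tan θ_B = 1.353 × tan 48.18° = 1.512.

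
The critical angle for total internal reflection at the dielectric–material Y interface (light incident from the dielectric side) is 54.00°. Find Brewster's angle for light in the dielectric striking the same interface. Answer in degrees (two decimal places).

θ_B ≈ 38.97°

At the critical angle sin θ_c = n₂/n₁, giving n₂/n₁ = sin 54.00° = 0.8090.
Then tan θ_B = n₂/n₁ = 0.8090, so θ_B = arctan 0.8090 = 38.97°.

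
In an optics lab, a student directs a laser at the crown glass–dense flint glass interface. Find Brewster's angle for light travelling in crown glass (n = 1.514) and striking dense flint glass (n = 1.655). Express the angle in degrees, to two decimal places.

At Brewster's angle the reflected and refracted rays are perpendicular, which with Snell's law gives tan θ_B = n₂/n₁.
tan θ_B = n₂/n₁ = 1.655/1.514 = 1.0931.
So θ_B = arctan 1.0931 = 47.55°.

θ_B ≈ 47.55°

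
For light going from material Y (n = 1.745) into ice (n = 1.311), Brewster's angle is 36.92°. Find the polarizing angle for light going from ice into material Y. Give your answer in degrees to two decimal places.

θ_B' ≈ 53.08°

Reversing the direction swaps n₁ and n₂, so tan θ_B' = 1/tan θ_B and θ_B' = 90° − θ_B.
Hence θ_B' = 90° − 36.92° = 53.08°.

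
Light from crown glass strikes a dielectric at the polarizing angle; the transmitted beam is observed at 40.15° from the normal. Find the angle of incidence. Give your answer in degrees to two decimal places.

Since the reflected and refracted rays are at right angles at the polarizing angle, θ_B + θ_t = 90°.
So θ_B = 90° − θ_t = 90° − 40.15° = 49.85°.

θ_B ≈ 49.85°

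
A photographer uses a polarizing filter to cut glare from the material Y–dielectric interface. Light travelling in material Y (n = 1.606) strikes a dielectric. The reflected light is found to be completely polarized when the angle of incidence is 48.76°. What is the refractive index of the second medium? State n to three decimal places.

At the Brewster angle, tan θ_B = n₂/n₁ with n₁ on the incident side (material Y) and n₂ on the transmitted side (a dielectric).
n₂ = n₁ tan θ_B = 1.606 × tan 48.76° = 1.832.

n ≈ 1.832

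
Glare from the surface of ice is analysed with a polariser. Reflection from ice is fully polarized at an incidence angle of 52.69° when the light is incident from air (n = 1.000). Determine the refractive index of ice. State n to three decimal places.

n ≈ 1.312

Brewster's law: tan θ_B = n₂/n₁ (light incident in air, refracted into ice).
n₂ = n₁ tan θ_B = 1.000 × tan 52.69° = 1.312.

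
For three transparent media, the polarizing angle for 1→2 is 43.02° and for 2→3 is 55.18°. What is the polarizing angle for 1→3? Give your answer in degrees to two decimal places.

θ_B ≈ 53.30°

Each Brewster angle gives a ratio: n₂/n₁ = tan 43.02° = 0.9332, n₃/n₂ = tan 55.18° = 1.4377.
Multiplying, n₃/n₁ = 0.9332 × 1.4377 = 1.3417, and θ_B(1→3) = arctan 1.3417 = 53.30°.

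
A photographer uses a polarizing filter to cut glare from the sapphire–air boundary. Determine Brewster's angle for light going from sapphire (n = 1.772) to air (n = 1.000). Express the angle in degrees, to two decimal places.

θ_B ≈ 29.44°

tan θ_B = n₂/n₁ = 1.000/1.772 = 0.5643. Taking the arctangent, θ_B = 29.44°.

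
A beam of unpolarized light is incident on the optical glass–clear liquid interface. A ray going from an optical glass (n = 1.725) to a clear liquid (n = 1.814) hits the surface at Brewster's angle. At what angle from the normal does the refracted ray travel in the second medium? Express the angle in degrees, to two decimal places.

First find Brewster's angle: tan θ_B = 1.814/1.725 = 1.0516, giving θ_B = 46.44°.
The refracted ray is perpendicular to the reflected ray, so θ_t = 90° − θ_B = 43.56°.

θ_t ≈ 43.56°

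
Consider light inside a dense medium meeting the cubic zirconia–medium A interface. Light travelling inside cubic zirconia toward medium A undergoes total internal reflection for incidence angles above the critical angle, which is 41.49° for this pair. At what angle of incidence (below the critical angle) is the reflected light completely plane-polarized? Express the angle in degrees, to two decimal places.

sin θ_c = n₂/n₁, so n₂/n₁ = sin 41.49° = 0.6625.
Brewster: tan θ_B = n₂/n₁ = 0.6625.
θ_B = arctan(0.6625) = 33.52°.

θ_B ≈ 33.52°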